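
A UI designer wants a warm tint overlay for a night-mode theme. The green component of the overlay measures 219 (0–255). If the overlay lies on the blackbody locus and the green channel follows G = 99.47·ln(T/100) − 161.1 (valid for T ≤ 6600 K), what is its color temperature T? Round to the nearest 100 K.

ln t = (219 + 161.1) / 99.47 = 3.8213.
t = e^3.8213 = 45.661.
T = 100·t = 4566 K → 4600 K to the nearest 100 K.

4600 K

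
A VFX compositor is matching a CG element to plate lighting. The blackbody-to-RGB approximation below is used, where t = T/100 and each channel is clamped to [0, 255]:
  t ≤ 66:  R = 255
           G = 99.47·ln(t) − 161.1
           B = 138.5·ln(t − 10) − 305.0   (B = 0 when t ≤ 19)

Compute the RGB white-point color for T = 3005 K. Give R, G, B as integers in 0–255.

t = 3005/100 = 30.05; the t ≤ 66 branch applies.
R = 255 by definition for t ≤ 66.
G = 99.47·ln 30.05 − 161.1 = 99.47·3.4029 − 161.1 = 177.383.
B = 138.5·ln(30.05 − 10) − 305.0 = 138.5·ln 20.05 − 305.0 = 138.5·2.9982 − 305.0 = 110.255.
Rounded: (255, 177, 110).

R=255, G=177, B=110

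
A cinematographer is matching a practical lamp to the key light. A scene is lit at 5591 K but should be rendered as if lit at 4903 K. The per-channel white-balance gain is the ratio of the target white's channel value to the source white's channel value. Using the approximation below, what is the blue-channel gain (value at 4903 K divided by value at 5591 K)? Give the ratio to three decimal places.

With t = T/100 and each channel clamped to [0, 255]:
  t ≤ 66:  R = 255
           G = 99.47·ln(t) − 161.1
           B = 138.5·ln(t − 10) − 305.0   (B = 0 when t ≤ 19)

0.900

At 5591 K (t = 55.91):
  B = 138.5·ln(55.91 − 10) − 305.0 = 138.5·ln 45.91 − 305.0 = 138.5·3.8267 − 305.0 = 224.996.
At 4903 K (t = 49.03):
  B = 138.5·ln(49.03 − 10) − 305.0 = 138.5·ln 39.03 − 305.0 = 138.5·3.6643 − 305.0 = 202.510.
Gain = 202.510 / 224.996 = 0.9001 → 0.900.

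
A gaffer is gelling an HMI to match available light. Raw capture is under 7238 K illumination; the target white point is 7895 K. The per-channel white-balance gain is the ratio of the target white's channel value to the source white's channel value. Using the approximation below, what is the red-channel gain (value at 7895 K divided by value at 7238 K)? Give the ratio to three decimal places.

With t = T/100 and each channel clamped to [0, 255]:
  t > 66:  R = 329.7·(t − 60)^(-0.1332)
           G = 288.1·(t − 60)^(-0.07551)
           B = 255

At 7238 K (t = 72.38):
  R = 329.7·(72.38 − 60)^(-0.1332) = 329.7·12.38^(-0.1332) = 329.7·0.71524 = 235.813.
At 7895 K (t = 78.95):
  R = 329.7·(78.95 − 60)^(-0.1332) = 329.7·18.95^(-0.1332) = 329.7·0.67581 = 222.813.
Gain = 222.813 / 235.813 = 0.9449 → 0.945.

0.945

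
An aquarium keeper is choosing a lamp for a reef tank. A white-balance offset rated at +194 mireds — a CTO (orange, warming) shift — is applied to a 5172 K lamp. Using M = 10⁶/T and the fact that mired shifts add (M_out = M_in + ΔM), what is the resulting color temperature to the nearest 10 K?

M_in = 10⁶/5172 = 193.35 mireds.
M_out = 193.35 + (+194) = 387.35 mireds.
T_out = 10⁶/387.35 = 2581.7 K → 2580 K.

2580 K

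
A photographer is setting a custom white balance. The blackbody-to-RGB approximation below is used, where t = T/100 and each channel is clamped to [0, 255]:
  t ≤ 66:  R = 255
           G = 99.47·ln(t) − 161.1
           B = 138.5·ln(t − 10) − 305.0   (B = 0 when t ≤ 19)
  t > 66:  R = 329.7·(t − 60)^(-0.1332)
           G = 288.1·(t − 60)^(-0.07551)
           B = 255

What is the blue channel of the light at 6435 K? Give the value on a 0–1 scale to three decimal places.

t = 6435/100 = 64.35; the t ≤ 66 branch applies.
B = 138.5·ln(64.35 − 10) − 305.0 = 138.5·ln 54.35 − 305.0 = 138.5·3.9954 − 305.0 = 248.369.
On a 0–1 scale: 248.369/255 = 0.9740 → 0.974.

0.974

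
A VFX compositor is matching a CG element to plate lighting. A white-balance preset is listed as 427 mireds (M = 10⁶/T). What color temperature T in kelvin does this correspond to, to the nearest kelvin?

T = 10⁶ / 427 = 2341.92 K → 2342 K.

2342 K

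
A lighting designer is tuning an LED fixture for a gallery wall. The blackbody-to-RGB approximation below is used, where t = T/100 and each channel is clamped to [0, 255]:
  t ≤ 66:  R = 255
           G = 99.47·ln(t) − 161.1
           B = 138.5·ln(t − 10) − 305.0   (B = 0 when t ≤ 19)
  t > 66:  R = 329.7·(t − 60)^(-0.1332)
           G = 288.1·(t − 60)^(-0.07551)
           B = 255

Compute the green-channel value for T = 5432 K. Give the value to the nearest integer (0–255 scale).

236

t = 5432/100 = 54.32; the t ≤ 66 branch applies.
G = 99.47·ln 54.32 − 161.1 = 99.47·3.9949 − 161.1 = 236.272.
Rounded: 236.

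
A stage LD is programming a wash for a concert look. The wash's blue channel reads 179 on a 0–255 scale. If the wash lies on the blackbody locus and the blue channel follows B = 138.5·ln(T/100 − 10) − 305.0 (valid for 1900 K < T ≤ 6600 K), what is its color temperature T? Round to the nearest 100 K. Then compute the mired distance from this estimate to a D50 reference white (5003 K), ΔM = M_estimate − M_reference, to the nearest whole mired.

+33 mireds

ln(t − 10) = (179 + 305.0) / 138.5 = 3.4946.
t − 10 = e^3.4946 = 32.937, so t = 42.937.
T = 100·t = 4294 K → 4300 K to the nearest 100 K.
M_estimate = 10⁶/4300 = 232.56; M_reference = 10⁶/5003 = 199.88.
ΔM = 232.56 − 199.88 = 32.68 → +33 mireds.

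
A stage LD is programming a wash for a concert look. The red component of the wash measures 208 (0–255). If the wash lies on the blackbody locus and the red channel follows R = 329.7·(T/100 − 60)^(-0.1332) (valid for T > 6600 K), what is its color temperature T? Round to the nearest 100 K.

9200 K

(t − 60)^(-0.1332) = 208/329.7 = 0.63088.
t − 60 = 0.63088^(1/-0.1332) = 0.63088^(-7.508) = 31.763, so t = 91.763.
T = 100·t = 9176 K → 9200 K to the nearest 100 K.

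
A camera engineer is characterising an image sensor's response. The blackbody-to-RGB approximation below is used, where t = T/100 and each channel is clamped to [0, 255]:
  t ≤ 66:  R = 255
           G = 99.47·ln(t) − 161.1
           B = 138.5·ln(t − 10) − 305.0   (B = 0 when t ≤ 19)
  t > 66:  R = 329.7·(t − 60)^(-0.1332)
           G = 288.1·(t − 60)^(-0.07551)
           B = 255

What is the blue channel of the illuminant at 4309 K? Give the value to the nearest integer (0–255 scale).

180

t = 4309/100 = 43.09; the t ≤ 66 branch applies.
B = 138.5·ln(43.09 − 10) − 305.0 = 138.5·ln 33.09 − 305.0 = 138.5·3.4992 − 305.0 = 179.644.
Rounded: 180.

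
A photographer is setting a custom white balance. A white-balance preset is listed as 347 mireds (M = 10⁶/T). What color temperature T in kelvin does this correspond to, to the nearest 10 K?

2880 K

T = 10⁶ / 347 = 2881.84 K → 2880 K.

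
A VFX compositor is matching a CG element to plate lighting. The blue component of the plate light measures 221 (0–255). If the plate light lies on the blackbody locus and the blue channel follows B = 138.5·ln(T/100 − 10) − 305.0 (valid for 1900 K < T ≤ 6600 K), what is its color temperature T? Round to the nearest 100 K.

ln(t − 10) = (221 + 305.0) / 138.5 = 3.7978.
t − 10 = e^3.7978 = 44.604, so t = 54.604.
T = 100·t = 5460 K → 5500 K to the nearest 100 K.

5500 K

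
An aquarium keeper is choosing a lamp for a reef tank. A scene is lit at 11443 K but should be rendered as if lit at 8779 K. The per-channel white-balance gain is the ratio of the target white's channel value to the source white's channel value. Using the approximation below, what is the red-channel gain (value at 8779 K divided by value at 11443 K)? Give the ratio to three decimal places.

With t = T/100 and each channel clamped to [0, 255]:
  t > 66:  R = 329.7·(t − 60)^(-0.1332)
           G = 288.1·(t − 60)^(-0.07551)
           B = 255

At 11443 K (t = 114.43):
  R = 329.7·(114.43 − 60)^(-0.1332) = 329.7·54.43^(-0.1332) = 329.7·0.58720 = 193.600.
At 8779 K (t = 87.79):
  R = 329.7·(87.79 − 60)^(-0.1332) = 329.7·27.79^(-0.1332) = 329.7·0.64221 = 211.735.
Gain = 211.735 / 193.600 = 1.0937 → 1.094.

1.094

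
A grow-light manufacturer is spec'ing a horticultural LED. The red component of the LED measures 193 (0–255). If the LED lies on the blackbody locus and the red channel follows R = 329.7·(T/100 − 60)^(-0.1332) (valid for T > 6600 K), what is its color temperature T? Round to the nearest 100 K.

11600 K

(t − 60)^(-0.1332) = 193/329.7 = 0.58538.
t − 60 = 0.58538^(1/-0.1332) = 0.58538^(-7.508) = 55.713, so t = 115.713.
T = 100·t = 11571 K → 11600 K to the nearest 100 K.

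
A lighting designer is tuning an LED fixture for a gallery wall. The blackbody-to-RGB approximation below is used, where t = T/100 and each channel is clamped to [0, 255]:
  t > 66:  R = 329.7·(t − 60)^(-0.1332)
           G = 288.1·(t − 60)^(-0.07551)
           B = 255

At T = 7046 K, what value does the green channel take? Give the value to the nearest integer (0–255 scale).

241

t = 7046/100 = 70.46; the t > 66 branch applies.
G = 288.1·(70.46 − 60)^(-0.07551) = 288.1·10.46^(-0.07551) = 288.1·0.83756 = 241.301.
Rounded: 241.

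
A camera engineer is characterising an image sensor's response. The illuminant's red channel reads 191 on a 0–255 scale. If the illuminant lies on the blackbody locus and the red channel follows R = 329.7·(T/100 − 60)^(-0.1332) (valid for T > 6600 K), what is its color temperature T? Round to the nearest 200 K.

12000 K

(t − 60)^(-0.1332) = 191/329.7 = 0.57931.
t − 60 = 0.57931^(1/-0.1332) = 0.57931^(-7.508) = 60.245, so t = 120.245.
T = 100·t = 12025 K → 12000 K to the nearest 200 K.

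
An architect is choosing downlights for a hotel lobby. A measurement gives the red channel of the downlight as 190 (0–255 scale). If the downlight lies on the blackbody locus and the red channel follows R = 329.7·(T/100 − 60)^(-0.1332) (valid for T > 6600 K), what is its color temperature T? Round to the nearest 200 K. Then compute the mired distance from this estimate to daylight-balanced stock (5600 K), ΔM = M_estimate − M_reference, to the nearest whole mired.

(t − 60)^(-0.1332) = 190/329.7 = 0.57628.
t − 60 = 0.57628^(1/-0.1332) = 0.57628^(-7.508) = 62.667, so t = 122.667.
T = 100·t = 12267 K → 12200 K to the nearest 200 K.
M_estimate = 10⁶/12200 = 81.97; M_reference = 10⁶/5600 = 178.57.
ΔM = 81.97 − 178.57 = -96.60 → -97 mireds.

-97 mireds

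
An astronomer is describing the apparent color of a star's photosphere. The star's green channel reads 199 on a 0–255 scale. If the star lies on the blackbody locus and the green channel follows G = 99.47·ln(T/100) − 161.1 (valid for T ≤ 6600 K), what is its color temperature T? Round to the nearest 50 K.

ln t = (199 + 161.1) / 99.47 = 3.6202.
t = e^3.6202 = 37.345.
T = 100·t = 3734 K → 3750 K to the nearest 50 K.

3750 K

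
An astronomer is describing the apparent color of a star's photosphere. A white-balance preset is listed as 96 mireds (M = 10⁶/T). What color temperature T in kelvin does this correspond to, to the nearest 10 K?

T = 10⁶ / 96 = 10416.67 K → 10420 K.

10420 K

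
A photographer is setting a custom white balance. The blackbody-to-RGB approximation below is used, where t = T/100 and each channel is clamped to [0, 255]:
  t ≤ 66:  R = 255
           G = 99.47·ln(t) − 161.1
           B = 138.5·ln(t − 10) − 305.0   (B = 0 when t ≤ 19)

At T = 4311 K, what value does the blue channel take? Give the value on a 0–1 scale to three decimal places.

t = 4311/100 = 43.11; the t ≤ 66 branch applies.
B = 138.5·ln(43.11 − 10) − 305.0 = 138.5·ln 33.11 − 305.0 = 138.5·3.4998 − 305.0 = 179.727.
On a 0–1 scale: 179.727/255 = 0.7048 → 0.705.

0.705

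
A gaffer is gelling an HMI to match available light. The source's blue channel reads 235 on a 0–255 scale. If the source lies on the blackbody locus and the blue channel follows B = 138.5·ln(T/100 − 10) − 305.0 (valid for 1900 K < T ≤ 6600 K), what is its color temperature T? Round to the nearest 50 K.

5950 K

ln(t − 10) = (235 + 305.0) / 138.5 = 3.8989.
t − 10 = e^3.8989 = 49.349, so t = 59.349.
T = 100·t = 5935 K → 5950 K to the nearest 50 K.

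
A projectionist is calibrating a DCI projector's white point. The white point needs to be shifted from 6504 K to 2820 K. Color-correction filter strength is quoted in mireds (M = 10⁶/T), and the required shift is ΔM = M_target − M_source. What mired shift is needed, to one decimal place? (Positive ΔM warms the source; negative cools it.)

+200.9 mireds

M_source = 10⁶/6504 = 153.752; M_target = 10⁶/2820 = 354.610.
ΔM = 354.610 − 153.752 = 200.858 → +200.9 mireds, a warming shift.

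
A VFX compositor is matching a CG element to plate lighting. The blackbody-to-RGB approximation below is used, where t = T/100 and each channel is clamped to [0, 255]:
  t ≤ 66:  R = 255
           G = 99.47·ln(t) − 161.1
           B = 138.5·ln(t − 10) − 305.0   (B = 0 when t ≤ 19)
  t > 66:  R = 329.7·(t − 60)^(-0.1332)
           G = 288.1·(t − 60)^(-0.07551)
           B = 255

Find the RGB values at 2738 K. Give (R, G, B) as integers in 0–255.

(255, 168, 90)

t = 2738/100 = 27.38; the t ≤ 66 branch applies.
R = 255 by definition for t ≤ 66.
G = 99.47·ln 27.38 − 161.1 = 99.47·3.3098 − 161.1 = 168.127.
B = 138.5·ln(27.38 − 10) − 305.0 = 138.5·ln 17.38 − 305.0 = 138.5·2.8553 − 305.0 = 90.462.
Rounded: (255, 168, 90).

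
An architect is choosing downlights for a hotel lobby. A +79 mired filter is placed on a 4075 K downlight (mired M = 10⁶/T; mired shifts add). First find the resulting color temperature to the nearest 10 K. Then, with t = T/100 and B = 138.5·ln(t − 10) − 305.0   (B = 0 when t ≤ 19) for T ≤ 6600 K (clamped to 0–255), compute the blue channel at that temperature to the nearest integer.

115

M_in = 10⁶/4075 = 245.40; M_out = 245.40 + (+79) = 324.40.
T_out = 10⁶/324.40 = 3082.6 K → 3080 K; t = 30.8.
B = 138.5·ln(30.8 − 10) − 305.0 = 138.5·ln 20.8 − 305.0 = 138.5·3.0350 − 305.0 = 115.341.
Rounded: 115.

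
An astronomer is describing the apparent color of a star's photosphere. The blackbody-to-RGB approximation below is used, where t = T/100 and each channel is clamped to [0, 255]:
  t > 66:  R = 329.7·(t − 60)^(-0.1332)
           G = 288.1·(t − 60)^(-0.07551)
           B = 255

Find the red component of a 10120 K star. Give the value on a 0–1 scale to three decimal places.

t = 10120/100 = 101.2; the t > 66 branch applies.
R = 329.7·(101.2 − 60)^(-0.1332) = 329.7·41.2^(-0.1332) = 329.7·0.60939 = 200.916.
On a 0–1 scale: 200.916/255 = 0.7879 → 0.788.

0.788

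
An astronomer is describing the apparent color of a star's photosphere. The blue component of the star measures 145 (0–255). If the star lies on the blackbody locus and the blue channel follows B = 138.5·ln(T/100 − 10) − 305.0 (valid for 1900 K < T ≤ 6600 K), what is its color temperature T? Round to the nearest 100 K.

3600 K

ln(t − 10) = (145 + 305.0) / 138.5 = 3.2491.
t − 10 = e^3.2491 = 25.767, so t = 35.767.
T = 100·t = 3577 K → 3600 K to the nearest 100 K.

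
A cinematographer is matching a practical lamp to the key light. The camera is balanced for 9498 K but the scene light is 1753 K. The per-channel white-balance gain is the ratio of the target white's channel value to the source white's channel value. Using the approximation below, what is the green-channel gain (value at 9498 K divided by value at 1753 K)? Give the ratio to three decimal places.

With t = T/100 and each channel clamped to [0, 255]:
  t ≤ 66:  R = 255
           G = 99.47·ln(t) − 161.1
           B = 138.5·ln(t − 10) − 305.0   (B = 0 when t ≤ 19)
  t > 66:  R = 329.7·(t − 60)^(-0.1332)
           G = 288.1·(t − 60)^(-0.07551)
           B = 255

At 1753 K (t = 17.53):
  G = 99.47·ln 17.53 − 161.1 = 99.47·2.8639 − 161.1 = 123.773.
At 9498 K (t = 94.98):
  G = 288.1·(94.98 − 60)^(-0.07551) = 288.1·34.98^(-0.07551) = 288.1·0.76459 = 220.277.
Gain = 220.277 / 123.773 = 1.7797 → 1.780.

1.780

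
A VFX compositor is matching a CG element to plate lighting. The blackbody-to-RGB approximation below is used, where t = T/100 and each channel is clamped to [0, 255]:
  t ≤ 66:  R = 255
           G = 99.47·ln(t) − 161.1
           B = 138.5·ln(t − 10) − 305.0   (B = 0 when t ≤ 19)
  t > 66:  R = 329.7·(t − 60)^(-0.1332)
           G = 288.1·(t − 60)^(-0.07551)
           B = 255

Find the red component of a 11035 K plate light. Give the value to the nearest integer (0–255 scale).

196

t = 11035/100 = 110.35; the t > 66 branch applies.
R = 329.7·(110.35 − 60)^(-0.1332) = 329.7·50.35^(-0.1332) = 329.7·0.59333 = 195.620.
Rounded: 196.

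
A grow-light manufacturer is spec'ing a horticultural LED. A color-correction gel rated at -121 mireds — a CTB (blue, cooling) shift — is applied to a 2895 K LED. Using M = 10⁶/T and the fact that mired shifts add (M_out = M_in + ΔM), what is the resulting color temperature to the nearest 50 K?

4450 K

M_in = 10⁶/2895 = 345.42 mireds.
M_out = 345.42 + (-121) = 224.42 mireds.
T_out = 10⁶/224.42 = 4455.9 K → 4450 K.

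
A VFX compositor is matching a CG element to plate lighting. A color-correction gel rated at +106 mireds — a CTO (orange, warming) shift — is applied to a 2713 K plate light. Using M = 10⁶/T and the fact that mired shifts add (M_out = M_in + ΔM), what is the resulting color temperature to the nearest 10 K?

M_in = 10⁶/2713 = 368.60 mireds.
M_out = 368.60 + (+106) = 474.60 mireds.
T_out = 10⁶/474.60 = 2107.1 K → 2110 K.

2110 K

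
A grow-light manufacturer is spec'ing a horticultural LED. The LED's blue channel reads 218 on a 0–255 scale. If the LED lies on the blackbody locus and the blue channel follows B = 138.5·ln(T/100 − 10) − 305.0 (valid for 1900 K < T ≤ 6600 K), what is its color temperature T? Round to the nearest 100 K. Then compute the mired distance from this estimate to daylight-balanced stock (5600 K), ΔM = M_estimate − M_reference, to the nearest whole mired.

+7 mireds

ln(t − 10) = (218 + 305.0) / 138.5 = 3.7762.
t − 10 = e^3.7762 = 43.649, so t = 53.649.
T = 100·t = 5365 K → 5400 K to the nearest 100 K.
M_estimate = 10⁶/5400 = 185.19; M_reference = 10⁶/5600 = 178.57.
ΔM = 185.19 − 178.57 = 6.61 → +7 mireds.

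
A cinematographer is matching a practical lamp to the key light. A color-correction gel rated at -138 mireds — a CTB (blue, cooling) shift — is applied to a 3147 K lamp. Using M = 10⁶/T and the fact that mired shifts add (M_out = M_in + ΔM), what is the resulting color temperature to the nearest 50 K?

M_in = 10⁶/3147 = 317.76 mireds.
M_out = 317.76 + (-138) = 179.76 mireds.
T_out = 10⁶/179.76 = 5562.9 K → 5550 K.

5550 K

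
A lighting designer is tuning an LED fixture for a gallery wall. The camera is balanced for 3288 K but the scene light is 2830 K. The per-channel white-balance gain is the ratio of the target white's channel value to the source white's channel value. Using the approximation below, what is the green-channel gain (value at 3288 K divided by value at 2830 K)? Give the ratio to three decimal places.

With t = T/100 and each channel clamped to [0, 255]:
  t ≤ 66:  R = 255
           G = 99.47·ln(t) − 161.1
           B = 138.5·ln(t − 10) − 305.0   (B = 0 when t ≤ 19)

At 2830 K (t = 28.3):
  G = 99.47·ln 28.3 − 161.1 = 99.47·3.3429 − 161.1 = 171.414.
At 3288 K (t = 32.88):
  G = 99.47·ln 32.88 − 161.1 = 99.47·3.4929 − 161.1 = 186.335.
Gain = 186.335 / 171.414 = 1.0870 → 1.087.

1.087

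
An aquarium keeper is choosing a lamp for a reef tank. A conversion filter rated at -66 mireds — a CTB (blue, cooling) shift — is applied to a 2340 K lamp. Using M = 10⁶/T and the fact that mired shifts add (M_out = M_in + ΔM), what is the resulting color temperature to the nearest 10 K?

M_in = 10⁶/2340 = 427.35 mireds.
M_out = 427.35 + (-66) = 361.35 mireds.
T_out = 10⁶/361.35 = 2767.4 K → 2770 K.

2770 K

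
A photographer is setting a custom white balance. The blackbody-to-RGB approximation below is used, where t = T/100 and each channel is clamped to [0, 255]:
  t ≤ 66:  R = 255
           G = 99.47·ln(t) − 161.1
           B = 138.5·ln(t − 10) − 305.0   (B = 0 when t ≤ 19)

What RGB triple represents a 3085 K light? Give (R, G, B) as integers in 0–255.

t = 3085/100 = 30.85; the t ≤ 66 branch applies.
R = 255 by definition for t ≤ 66.
G = 99.47·ln 30.85 − 161.1 = 99.47·3.4291 − 161.1 = 179.996.
B = 138.5·ln(30.85 − 10) − 305.0 = 138.5·ln 20.85 − 305.0 = 138.5·3.0374 − 305.0 = 115.674.
Rounded: (255, 180, 116).

(255, 180, 116)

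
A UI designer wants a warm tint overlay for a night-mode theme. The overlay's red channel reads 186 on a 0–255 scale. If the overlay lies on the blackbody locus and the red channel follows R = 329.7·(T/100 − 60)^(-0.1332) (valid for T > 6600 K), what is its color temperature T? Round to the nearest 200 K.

13400 K

(t − 60)^(-0.1332) = 186/329.7 = 0.56415.
t − 60 = 0.56415^(1/-0.1332) = 0.56415^(-7.508) = 73.521, so t = 133.521.
T = 100·t = 13352 K → 13400 K to the nearest 200 K.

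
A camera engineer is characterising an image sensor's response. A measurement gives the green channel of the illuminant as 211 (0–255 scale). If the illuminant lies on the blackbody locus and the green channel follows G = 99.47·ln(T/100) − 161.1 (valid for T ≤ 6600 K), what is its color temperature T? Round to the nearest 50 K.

ln t = (211 + 161.1) / 99.47 = 3.7408.
t = e^3.7408 = 42.133.
T = 100·t = 4213 K → 4200 K to the nearest 50 K.

4200 K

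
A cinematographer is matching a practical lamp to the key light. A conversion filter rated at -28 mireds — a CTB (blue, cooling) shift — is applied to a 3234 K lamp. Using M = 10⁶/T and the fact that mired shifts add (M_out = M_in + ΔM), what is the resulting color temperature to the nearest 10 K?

3560 K

M_in = 10⁶/3234 = 309.21 mireds.
M_out = 309.21 + (-28) = 281.21 mireds.
T_out = 10⁶/281.21 = 3556.0 K → 3560 K.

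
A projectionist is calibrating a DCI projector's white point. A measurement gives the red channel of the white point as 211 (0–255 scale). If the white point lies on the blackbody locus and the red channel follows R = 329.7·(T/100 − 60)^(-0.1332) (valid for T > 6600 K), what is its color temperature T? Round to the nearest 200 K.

8800 K

(t − 60)^(-0.1332) = 211/329.7 = 0.63998.
t − 60 = 0.63998^(1/-0.1332) = 0.63998^(-7.508) = 28.525, so t = 88.525.
T = 100·t = 8853 K → 8800 K to the nearest 200 K.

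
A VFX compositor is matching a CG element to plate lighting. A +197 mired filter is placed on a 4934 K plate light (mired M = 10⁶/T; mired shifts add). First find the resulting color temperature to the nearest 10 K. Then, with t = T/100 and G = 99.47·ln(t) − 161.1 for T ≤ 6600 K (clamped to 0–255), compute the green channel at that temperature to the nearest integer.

159

M_in = 10⁶/4934 = 202.68; M_out = 202.68 + (+197) = 399.68.
T_out = 10⁶/399.68 = 2502.0 K → 2500 K; t = 25.
G = 99.47·ln 25 − 161.1 = 99.47·3.2189 − 161.1 = 159.082.
Rounded: 159.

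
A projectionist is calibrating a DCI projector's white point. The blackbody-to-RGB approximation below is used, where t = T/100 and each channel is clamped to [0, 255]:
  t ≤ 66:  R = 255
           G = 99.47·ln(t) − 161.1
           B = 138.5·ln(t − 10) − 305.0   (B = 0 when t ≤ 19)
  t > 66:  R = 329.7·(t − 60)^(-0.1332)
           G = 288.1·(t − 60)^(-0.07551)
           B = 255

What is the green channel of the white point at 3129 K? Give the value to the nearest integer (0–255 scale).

181

t = 3129/100 = 31.29; the t ≤ 66 branch applies.
G = 99.47·ln 31.29 − 161.1 = 99.47·3.4433 − 161.1 = 181.405.
Rounded: 181.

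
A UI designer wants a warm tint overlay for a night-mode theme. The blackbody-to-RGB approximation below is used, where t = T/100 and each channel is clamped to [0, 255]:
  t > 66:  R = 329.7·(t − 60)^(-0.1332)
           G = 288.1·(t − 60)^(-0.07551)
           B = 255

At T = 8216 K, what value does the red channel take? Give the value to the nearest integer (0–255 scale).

218

t = 8216/100 = 82.16; the t > 66 branch applies.
R = 329.7·(82.16 − 60)^(-0.1332) = 329.7·22.16^(-0.1332) = 329.7·0.66187 = 218.217.
Rounded: 218.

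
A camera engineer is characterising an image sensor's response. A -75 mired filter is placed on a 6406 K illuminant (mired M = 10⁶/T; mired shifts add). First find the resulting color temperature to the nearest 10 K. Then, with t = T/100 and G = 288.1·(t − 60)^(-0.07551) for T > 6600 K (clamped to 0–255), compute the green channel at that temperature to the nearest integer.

211

M_in = 10⁶/6406 = 156.10; M_out = 156.10 + (-75) = 81.10.
T_out = 10⁶/81.10 = 12329.9 K → 12330 K; t = 123.3.
G = 288.1·(123.3 − 60)^(-0.07551) = 288.1·63.3^(-0.07551) = 288.1·0.73110 = 210.630.
Rounded: 211.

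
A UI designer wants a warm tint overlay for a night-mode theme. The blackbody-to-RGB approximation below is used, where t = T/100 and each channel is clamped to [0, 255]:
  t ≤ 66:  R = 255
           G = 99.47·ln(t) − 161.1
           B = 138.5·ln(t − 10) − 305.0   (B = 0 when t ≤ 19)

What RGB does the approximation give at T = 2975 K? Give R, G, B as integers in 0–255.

R=255, G=176, B=108

t = 2975/100 = 29.75; the t ≤ 66 branch applies.
R = 255 by definition for t ≤ 66.
G = 99.47·ln 29.75 − 161.1 = 99.47·3.3928 − 161.1 = 176.385.
B = 138.5·ln(29.75 − 10) − 305.0 = 138.5·ln 19.75 − 305.0 = 138.5·2.9832 − 305.0 = 108.167.
Rounded: (255, 176, 108).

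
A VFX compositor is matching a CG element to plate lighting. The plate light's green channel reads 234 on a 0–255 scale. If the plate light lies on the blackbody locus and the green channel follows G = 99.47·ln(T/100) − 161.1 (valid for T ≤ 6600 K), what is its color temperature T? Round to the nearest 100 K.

ln t = (234 + 161.1) / 99.47 = 3.9721.
t = e^3.9721 = 53.093.
T = 100·t = 5309 K → 5300 K to the nearest 100 K.

5300 K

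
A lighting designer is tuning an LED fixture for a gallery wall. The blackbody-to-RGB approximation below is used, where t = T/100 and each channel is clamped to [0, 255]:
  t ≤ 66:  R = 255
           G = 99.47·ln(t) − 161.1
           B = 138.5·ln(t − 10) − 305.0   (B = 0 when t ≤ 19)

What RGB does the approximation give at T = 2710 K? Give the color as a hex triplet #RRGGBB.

t = 2710/100 = 27.1; the t ≤ 66 branch applies.
R = 255 by definition for t ≤ 66.
G = 99.47·ln 27.1 − 161.1 = 99.47·3.2995 − 161.1 = 167.105.
B = 138.5·ln(27.1 − 10) − 305.0 = 138.5·ln 17.1 − 305.0 = 138.5·2.8391 − 305.0 = 88.212.
Rounded: (255, 167, 88).
In hex: #FFA758.

#FFA758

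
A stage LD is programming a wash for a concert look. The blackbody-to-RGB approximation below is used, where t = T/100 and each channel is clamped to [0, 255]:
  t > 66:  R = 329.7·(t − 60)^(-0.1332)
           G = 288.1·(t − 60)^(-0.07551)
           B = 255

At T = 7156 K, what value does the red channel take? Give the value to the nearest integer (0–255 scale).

t = 7156/100 = 71.56; the t > 66 branch applies.
R = 329.7·(71.56 − 60)^(-0.1332) = 329.7·11.56^(-0.1332) = 329.7·0.72180 = 237.976.
Rounded: 238.

238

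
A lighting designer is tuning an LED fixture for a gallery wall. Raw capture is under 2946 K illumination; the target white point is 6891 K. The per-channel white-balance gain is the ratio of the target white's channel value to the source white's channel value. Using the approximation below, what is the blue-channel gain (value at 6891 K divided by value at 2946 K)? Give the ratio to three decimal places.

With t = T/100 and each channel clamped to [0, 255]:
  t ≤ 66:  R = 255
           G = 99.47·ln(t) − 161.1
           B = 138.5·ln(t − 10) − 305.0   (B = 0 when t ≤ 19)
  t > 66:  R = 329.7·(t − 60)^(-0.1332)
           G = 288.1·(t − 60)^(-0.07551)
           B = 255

At 2946 K (t = 29.46):
  B = 138.5·ln(29.46 − 10) − 305.0 = 138.5·ln 19.46 − 305.0 = 138.5·2.9684 − 305.0 = 106.118.
At 6891 K (t = 68.91):
  B = 255 by definition for t > 66.
Gain = 255.000 / 106.118 = 2.4030 → 2.403.

2.403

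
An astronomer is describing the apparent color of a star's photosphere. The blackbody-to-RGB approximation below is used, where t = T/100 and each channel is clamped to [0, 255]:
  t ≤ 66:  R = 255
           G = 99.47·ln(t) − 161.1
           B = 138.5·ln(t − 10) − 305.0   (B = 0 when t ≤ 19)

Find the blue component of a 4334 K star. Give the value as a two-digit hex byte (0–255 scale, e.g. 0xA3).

t = 4334/100 = 43.34; the t ≤ 66 branch applies.
B = 138.5·ln(43.34 − 10) − 305.0 = 138.5·ln 33.34 − 305.0 = 138.5·3.5068 − 305.0 = 180.686.
Rounded: 181; in hex, 0xB5.

0xB5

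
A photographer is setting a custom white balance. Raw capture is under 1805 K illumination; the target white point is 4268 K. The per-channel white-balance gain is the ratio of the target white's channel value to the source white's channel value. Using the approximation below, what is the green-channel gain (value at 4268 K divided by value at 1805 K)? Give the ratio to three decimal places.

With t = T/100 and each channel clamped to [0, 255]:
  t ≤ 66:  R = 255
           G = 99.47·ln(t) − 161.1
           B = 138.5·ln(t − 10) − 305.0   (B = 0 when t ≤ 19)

1.676

At 1805 K (t = 18.05):
  G = 99.47·ln 18.05 − 161.1 = 99.47·2.8931 − 161.1 = 126.681.
At 4268 K (t = 42.68):
  G = 99.47·ln 42.68 − 161.1 = 99.47·3.7537 − 161.1 = 212.284.
Gain = 212.284 / 126.681 = 1.6757 → 1.676.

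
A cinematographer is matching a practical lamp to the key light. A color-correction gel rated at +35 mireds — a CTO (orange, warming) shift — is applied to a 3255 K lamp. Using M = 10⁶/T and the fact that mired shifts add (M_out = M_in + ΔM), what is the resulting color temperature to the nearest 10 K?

M_in = 10⁶/3255 = 307.22 mireds.
M_out = 307.22 + (+35) = 342.22 mireds.
T_out = 10⁶/342.22 = 2922.1 K → 2920 K.

2920 K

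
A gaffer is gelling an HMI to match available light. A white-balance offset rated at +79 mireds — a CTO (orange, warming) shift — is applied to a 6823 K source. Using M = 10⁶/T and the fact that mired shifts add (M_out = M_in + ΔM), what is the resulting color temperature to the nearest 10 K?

M_in = 10⁶/6823 = 146.56 mireds.
M_out = 146.56 + (+79) = 225.56 mireds.
T_out = 10⁶/225.56 = 4433.3 K → 4430 K.

4430 K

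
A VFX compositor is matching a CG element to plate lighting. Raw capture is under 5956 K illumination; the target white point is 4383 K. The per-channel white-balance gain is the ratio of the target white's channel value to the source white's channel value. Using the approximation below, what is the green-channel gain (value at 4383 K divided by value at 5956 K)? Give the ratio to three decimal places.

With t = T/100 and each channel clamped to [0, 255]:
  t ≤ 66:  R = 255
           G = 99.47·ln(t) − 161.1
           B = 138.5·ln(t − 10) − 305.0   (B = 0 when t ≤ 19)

At 5956 K (t = 59.56):
  G = 99.47·ln 59.56 − 161.1 = 99.47·4.0870 − 161.1 = 245.432.
At 4383 K (t = 43.83):
  G = 99.47·ln 43.83 − 161.1 = 99.47·3.7803 − 161.1 = 214.928.
Gain = 214.928 / 245.432 = 0.8757 → 0.876.

0.876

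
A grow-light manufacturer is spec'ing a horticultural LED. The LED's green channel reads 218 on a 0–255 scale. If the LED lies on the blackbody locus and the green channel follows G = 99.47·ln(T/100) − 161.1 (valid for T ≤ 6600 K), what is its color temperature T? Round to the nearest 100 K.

ln t = (218 + 161.1) / 99.47 = 3.8112.
t = e^3.8112 = 45.205.
T = 100·t = 4520 K → 4500 K to the nearest 100 K.

4500 K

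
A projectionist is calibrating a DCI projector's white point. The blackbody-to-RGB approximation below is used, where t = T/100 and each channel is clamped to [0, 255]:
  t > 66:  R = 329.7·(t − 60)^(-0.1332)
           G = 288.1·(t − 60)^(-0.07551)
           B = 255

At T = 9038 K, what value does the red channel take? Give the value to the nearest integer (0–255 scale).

209

t = 9038/100 = 90.38; the t > 66 branch applies.
R = 329.7·(90.38 − 60)^(-0.1332) = 329.7·30.38^(-0.1332) = 329.7·0.63463 = 209.237.
Rounded: 209.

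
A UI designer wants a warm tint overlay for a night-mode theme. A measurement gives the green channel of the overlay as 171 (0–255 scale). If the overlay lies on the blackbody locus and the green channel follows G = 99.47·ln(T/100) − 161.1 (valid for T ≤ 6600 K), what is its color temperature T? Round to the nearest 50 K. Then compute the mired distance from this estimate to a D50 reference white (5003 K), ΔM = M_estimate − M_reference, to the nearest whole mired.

ln t = (171 + 161.1) / 99.47 = 3.3387.
t = e^3.3387 = 28.182.
T = 100·t = 2818 K → 2800 K to the nearest 50 K.
M_estimate = 10⁶/2800 = 357.14; M_reference = 10⁶/5003 = 199.88.
ΔM = 357.14 − 199.88 = 157.26 → +157 mireds.

+157 mireds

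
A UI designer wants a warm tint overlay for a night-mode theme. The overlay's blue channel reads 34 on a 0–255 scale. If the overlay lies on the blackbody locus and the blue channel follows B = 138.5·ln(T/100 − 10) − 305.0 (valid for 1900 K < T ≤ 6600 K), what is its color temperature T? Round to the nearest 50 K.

ln(t − 10) = (34 + 305.0) / 138.5 = 2.4477.
t − 10 = e^2.4477 = 11.561, so t = 21.561.
T = 100·t = 2156 K → 2150 K to the nearest 50 K.

2150 K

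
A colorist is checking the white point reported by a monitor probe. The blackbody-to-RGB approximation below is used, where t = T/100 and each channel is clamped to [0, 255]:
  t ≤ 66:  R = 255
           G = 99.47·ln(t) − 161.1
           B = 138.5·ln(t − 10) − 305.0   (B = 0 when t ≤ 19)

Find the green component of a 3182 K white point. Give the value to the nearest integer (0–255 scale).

183

t = 3182/100 = 31.82; the t ≤ 66 branch applies.
G = 99.47·ln 31.82 − 161.1 = 99.47·3.4601 − 161.1 = 183.076.
Rounded: 183.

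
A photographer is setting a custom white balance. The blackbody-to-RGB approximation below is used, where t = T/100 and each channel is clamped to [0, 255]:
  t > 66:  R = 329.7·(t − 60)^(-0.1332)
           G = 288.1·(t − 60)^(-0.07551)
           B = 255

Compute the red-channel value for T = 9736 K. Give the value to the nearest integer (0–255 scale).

t = 9736/100 = 97.36; the t > 66 branch applies.
R = 329.7·(97.36 − 60)^(-0.1332) = 329.7·37.36^(-0.1332) = 329.7·0.61738 = 203.552.
Rounded: 204.

204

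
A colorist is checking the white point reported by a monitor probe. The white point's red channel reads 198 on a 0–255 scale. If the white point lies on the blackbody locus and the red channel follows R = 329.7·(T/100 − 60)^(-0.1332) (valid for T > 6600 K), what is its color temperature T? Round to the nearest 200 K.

(t − 60)^(-0.1332) = 198/329.7 = 0.60055.
t − 60 = 0.60055^(1/-0.1332) = 0.60055^(-7.508) = 45.980, so t = 105.980.
T = 100·t = 10598 K → 10600 K to the nearest 200 K.

10600 K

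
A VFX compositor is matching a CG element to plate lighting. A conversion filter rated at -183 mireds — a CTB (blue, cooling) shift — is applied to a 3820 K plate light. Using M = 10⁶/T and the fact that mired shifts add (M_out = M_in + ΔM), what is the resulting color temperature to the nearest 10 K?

12690 K

M_in = 10⁶/3820 = 261.78 mireds.
M_out = 261.78 + (-183) = 78.78 mireds.
T_out = 10⁶/78.78 = 12693.6 K → 12690 K.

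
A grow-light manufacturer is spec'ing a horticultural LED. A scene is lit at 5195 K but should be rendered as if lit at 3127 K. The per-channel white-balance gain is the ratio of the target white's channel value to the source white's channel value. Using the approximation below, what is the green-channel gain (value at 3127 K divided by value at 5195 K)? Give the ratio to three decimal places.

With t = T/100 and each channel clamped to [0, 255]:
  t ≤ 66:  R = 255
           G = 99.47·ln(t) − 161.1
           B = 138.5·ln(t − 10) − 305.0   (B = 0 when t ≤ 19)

At 5195 K (t = 51.95):
  G = 99.47·ln 51.95 − 161.1 = 99.47·3.9503 − 161.1 = 231.835.
At 3127 K (t = 31.27):
  G = 99.47·ln 31.27 − 161.1 = 99.47·3.4427 − 161.1 = 181.341.
Gain = 181.341 / 231.835 = 0.7822 → 0.782.

0.782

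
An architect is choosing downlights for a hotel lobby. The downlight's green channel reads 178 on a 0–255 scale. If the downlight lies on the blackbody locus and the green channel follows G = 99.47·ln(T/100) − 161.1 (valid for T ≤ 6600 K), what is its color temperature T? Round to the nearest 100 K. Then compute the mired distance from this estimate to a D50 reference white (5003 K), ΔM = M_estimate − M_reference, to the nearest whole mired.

ln t = (178 + 161.1) / 99.47 = 3.4091.
t = e^3.4091 = 30.237.
T = 100·t = 3024 K → 3000 K to the nearest 100 K.
M_estimate = 10⁶/3000 = 333.33; M_reference = 10⁶/5003 = 199.88.
ΔM = 333.33 − 199.88 = 133.45 → +133 mireds.

+133 mireds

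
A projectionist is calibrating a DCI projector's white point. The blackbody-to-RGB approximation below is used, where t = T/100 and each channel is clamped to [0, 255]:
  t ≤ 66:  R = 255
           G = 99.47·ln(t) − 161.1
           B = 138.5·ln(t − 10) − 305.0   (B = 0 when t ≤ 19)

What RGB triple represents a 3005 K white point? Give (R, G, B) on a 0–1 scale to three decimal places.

(1.000, 0.696, 0.432)

t = 3005/100 = 30.05; the t ≤ 66 branch applies.
R = 255 by definition for t ≤ 66.
G = 99.47·ln 30.05 − 161.1 = 99.47·3.4029 − 161.1 = 177.383.
B = 138.5·ln(30.05 − 10) − 305.0 = 138.5·ln 20.05 − 305.0 = 138.5·2.9982 − 305.0 = 110.255.
Dividing each by 255: (1.0000, 0.6956, 0.4324) → (1.000, 0.696, 0.432).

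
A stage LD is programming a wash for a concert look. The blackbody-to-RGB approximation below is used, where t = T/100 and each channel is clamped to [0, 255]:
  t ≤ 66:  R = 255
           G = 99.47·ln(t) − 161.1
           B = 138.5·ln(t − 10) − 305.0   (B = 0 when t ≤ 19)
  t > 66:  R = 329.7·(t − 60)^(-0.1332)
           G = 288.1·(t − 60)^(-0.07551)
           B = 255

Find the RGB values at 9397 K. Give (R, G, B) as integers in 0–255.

t = 9397/100 = 93.97; the t > 66 branch applies.
R = 329.7·(93.97 − 60)^(-0.1332) = 329.7·33.97^(-0.1332) = 329.7·0.62526 = 206.147.
G = 288.1·(93.97 − 60)^(-0.07551) = 288.1·33.97^(-0.07551) = 288.1·0.76628 = 220.765.
B = 255 by definition for t > 66.
Rounded: (206, 221, 255).

(206, 221, 255)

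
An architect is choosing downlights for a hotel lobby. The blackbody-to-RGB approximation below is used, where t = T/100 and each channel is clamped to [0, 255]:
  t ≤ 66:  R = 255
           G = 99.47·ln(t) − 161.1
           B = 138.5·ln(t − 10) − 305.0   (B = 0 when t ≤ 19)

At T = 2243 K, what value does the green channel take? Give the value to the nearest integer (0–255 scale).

148

t = 2243/100 = 22.43; the t ≤ 66 branch applies.
G = 99.47·ln 22.43 − 161.1 = 99.47·3.1104 − 161.1 = 148.291.
Rounded: 148.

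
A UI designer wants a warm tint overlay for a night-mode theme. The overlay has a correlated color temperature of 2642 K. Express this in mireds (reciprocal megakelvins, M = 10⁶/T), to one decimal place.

M = 10⁶ / 2642 = 378.501 → 378.5 mireds.

378.5 mireds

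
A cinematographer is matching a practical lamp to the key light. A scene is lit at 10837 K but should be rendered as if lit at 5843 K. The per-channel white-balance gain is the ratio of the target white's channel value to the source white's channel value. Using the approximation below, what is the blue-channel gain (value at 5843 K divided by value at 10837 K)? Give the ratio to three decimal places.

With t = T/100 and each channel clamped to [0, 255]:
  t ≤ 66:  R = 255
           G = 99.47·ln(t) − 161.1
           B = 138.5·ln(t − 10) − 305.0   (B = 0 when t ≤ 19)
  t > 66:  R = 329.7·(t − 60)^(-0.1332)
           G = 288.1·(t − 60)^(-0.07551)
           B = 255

At 10837 K (t = 108.37):
  B = 255 by definition for t > 66.
At 5843 K (t = 58.43):
  B = 138.5·ln(58.43 − 10) − 305.0 = 138.5·ln 48.43 − 305.0 = 138.5·3.8801 − 305.0 = 232.397.
Gain = 232.397 / 255.000 = 0.9114 → 0.911.

0.911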